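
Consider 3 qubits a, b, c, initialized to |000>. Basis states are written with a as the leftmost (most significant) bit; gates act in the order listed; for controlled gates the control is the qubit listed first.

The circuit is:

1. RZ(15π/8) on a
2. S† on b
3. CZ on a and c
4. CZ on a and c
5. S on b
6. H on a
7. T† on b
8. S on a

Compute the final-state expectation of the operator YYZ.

The observable YYZ averages to 0.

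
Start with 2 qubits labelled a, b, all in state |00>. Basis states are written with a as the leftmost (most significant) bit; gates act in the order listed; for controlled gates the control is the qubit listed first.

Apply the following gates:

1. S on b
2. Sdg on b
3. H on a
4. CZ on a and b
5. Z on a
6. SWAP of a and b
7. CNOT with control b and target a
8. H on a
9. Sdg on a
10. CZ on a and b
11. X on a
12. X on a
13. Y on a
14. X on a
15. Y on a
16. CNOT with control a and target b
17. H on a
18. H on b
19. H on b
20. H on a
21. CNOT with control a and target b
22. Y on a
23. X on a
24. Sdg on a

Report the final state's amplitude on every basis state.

The final amplitudes are -1/2 on |00>, 1/2 on |01>, 1/2 on |10>, -1/2 on |11>. Key observation: steps 15-22 multiply out to the identity, so the circuit reduces to the remaining gates.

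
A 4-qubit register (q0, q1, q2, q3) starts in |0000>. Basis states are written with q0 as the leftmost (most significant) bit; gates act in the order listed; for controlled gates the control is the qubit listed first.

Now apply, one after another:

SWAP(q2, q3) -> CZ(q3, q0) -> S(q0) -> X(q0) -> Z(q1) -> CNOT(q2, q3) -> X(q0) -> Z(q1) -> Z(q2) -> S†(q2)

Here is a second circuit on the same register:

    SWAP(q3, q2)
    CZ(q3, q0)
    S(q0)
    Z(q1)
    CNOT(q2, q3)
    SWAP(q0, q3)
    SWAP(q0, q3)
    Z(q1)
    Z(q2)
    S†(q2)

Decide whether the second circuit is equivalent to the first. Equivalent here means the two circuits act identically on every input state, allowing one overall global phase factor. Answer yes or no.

Yes — the two circuits implement the same unitary up to a global phase.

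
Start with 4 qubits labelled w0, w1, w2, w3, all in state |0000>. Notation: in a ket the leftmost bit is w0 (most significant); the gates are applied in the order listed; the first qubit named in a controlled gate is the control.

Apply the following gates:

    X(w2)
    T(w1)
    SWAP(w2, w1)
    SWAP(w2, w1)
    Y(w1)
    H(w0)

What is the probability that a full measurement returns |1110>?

Outcome |1110> occurs with probability 1/2.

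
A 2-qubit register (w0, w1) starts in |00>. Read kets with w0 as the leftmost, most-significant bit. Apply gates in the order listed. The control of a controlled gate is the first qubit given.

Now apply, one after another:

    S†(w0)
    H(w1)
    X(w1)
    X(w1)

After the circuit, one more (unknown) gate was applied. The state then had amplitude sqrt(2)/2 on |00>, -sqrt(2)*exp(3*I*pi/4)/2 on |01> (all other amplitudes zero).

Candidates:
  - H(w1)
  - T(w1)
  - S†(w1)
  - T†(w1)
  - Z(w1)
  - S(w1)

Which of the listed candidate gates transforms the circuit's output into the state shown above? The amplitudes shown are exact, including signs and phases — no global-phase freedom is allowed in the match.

The unique candidate consistent with the amplitudes is T†(w1). Key observation: gates 3-4 undo each other exactly, leaving only the rest of the circuit to track.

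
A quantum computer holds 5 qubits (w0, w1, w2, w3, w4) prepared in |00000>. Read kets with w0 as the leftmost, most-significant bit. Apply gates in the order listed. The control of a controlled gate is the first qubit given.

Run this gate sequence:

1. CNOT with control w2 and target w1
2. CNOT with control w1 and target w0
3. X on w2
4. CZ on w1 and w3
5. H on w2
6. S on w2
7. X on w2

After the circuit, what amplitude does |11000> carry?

The amplitude on |11000> is 0.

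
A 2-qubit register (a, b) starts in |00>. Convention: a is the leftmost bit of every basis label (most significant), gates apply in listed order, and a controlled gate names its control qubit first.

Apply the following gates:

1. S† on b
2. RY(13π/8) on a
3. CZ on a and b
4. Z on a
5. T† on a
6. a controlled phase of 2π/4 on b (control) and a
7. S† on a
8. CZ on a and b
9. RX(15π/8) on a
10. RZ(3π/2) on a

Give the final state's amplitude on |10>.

The amplitude on |10> is sin(3*pi/16)*cos(pi/16) + I*exp(3*I*pi/4)*sin(pi/16)*cos(3*pi/16).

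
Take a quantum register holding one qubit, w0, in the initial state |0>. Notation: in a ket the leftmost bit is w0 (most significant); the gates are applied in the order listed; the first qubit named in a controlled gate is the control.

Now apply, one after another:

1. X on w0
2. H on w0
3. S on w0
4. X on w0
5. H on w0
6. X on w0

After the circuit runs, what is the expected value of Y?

In the final state, Y has expectation 1.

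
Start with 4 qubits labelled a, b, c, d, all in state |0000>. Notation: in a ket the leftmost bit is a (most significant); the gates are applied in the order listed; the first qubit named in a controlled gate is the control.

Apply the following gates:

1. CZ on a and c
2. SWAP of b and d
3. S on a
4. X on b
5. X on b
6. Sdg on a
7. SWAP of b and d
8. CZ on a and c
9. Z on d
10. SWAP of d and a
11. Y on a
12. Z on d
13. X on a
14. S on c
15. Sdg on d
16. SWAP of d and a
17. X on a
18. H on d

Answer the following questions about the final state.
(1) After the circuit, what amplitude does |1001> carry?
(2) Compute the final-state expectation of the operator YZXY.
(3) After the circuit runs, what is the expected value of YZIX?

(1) The amplitude on |1001> is sqrt(2)*I/2. Key observation: gates 1-8 undo each other exactly, leaving only the rest of the circuit to track.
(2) The observable YZXY averages to 0.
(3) The expectation value of YZIX is 0.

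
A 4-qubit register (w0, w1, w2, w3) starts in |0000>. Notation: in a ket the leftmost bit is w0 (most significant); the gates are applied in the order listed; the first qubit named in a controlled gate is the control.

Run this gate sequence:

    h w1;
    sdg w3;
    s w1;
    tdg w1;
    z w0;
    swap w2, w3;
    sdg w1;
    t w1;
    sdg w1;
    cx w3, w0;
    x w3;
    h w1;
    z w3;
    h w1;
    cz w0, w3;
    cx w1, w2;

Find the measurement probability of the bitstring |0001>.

A full measurement returns |0001> with probability 1/2.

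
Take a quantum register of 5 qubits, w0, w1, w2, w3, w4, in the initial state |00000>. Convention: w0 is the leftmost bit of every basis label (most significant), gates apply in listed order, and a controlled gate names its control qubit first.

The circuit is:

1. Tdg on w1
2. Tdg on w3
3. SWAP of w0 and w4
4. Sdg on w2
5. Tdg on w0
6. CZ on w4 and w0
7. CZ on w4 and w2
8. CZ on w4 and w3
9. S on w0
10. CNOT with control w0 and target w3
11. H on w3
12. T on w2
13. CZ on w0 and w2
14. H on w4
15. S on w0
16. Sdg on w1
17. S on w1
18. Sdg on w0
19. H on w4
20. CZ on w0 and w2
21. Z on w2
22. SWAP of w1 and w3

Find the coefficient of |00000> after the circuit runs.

The amplitude on |00000> is sqrt(2)/2. Key observation: steps 13-20 multiply out to the identity, so the circuit reduces to the remaining gates.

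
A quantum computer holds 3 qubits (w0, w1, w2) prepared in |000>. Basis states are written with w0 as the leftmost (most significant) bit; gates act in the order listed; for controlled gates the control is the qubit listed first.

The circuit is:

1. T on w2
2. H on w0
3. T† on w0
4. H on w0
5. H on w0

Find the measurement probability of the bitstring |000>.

A full measurement returns |000> with probability 1/2.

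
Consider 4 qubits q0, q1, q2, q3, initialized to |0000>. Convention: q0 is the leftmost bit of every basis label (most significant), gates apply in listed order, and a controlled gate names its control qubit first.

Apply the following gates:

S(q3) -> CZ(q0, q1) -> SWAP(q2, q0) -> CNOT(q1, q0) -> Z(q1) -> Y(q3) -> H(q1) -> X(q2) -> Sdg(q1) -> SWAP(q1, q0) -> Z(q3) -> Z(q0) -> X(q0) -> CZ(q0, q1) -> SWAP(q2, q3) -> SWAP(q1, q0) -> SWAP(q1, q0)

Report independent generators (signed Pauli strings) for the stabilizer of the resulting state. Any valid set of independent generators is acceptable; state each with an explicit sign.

One valid set of independent stabilizer generators is -YIII, +IZII, -IIZI, -IIIZ (any independent generating set of the same group is equally correct). Key observation: gates 16-17 undo each other exactly, leaving only the rest of the circuit to track.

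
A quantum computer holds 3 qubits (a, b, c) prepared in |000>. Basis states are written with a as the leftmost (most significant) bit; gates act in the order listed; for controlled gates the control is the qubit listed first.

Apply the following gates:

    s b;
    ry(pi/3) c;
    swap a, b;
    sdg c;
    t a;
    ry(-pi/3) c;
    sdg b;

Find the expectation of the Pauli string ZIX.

In the final state, ZIX has expectation -sqrt(3)/4.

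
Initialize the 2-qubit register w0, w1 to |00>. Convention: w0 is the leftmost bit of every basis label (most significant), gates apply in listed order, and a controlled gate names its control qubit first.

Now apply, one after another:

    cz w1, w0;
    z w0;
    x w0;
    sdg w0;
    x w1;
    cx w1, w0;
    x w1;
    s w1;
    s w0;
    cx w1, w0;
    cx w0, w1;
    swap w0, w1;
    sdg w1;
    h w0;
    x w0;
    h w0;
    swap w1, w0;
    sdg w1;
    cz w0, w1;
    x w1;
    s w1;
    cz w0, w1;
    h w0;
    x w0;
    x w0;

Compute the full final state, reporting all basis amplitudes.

The resulting statevector has amplitude 0 on |00>, sqrt(2)/2 on |01>, 0 on |10>, sqrt(2)/2 on |11>.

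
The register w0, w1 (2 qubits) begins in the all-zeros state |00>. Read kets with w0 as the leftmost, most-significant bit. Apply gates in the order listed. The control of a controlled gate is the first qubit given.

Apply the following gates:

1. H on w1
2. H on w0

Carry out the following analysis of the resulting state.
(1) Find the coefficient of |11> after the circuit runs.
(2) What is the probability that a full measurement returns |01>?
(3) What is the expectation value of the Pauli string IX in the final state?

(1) The final state's coefficient on |11> equals 1/2.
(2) The probability of measuring |01> is 1/4.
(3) In the final state, IX has expectation 1.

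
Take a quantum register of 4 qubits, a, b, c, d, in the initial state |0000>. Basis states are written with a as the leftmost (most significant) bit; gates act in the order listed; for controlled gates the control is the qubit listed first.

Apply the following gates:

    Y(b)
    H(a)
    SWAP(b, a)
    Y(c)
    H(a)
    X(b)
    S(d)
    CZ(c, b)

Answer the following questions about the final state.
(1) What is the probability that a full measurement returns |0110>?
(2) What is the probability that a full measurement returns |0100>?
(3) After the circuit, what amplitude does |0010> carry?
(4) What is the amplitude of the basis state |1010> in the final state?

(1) A full measurement returns |0110> with probability 1/4.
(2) A full measurement returns |0100> with probability 0.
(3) The final state's coefficient on |0010> equals -1/2.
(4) The amplitude on |1010> is 1/2.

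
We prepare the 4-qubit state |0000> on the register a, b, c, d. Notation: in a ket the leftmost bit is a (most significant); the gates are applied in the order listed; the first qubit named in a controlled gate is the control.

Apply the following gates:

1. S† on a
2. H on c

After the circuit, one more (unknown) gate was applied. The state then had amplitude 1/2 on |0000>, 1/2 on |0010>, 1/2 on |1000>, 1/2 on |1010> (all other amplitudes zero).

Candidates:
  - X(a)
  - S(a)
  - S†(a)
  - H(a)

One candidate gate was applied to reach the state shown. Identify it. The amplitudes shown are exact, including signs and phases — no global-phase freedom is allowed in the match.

The applied gate was H(a).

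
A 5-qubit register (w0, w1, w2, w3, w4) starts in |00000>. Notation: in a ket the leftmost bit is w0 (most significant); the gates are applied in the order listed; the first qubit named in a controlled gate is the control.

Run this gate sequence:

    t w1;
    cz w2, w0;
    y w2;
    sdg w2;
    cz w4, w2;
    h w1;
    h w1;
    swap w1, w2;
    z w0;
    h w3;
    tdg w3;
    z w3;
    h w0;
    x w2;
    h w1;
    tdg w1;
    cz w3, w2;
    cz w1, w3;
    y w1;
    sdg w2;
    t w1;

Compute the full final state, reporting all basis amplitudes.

The resulting statevector has amplitude -sqrt(2)*exp(3*I*pi/4)/4 on |00100>, sqrt(2)*I/4 on |00110>, sqrt(2)*exp(I*pi/4)/4 on |01100>, sqrt(2)/4 on |01110>, -sqrt(2)*exp(3*I*pi/4)/4 on |10100>, sqrt(2)*I/4 on |10110>, sqrt(2)*exp(I*pi/4)/4 on |11100>, sqrt(2)/4 on |11110>, and 0 on every other basis state. Key observation: gates 6-7 undo each other exactly, leaving only the rest of the circuit to track.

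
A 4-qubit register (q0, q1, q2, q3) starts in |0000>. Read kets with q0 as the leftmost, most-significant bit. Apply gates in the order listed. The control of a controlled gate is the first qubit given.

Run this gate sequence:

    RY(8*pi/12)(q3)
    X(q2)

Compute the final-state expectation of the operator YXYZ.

The expectation value of YXYZ is 0.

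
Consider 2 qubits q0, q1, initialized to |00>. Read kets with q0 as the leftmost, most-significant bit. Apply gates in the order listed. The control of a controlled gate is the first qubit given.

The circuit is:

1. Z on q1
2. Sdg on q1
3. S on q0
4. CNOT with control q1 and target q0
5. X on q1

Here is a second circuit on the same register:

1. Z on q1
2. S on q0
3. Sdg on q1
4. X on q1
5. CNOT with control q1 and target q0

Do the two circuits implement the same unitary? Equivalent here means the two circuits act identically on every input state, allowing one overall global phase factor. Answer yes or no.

No — the two circuits implement different unitaries, even allowing a global phase.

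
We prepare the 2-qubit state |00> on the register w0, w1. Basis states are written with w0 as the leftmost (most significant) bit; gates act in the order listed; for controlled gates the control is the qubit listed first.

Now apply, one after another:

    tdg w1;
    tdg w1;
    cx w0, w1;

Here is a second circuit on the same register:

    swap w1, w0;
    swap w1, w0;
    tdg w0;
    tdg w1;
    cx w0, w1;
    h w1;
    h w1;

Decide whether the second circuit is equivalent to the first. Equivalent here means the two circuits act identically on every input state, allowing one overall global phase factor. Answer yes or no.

No: there is an input state on which the two circuits produce genuinely different outputs (not merely differing by a phase).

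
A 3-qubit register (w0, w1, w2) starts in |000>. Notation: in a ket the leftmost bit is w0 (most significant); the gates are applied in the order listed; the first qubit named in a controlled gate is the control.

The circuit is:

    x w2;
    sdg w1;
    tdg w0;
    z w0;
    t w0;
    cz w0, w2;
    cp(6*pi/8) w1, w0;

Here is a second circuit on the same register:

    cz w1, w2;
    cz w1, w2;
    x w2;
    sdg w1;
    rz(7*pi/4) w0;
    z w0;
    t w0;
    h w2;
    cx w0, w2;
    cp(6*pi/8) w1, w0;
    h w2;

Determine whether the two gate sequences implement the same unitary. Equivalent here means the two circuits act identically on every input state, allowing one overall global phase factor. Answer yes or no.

Yes, they are equivalent — the unitaries differ by at most a global phase.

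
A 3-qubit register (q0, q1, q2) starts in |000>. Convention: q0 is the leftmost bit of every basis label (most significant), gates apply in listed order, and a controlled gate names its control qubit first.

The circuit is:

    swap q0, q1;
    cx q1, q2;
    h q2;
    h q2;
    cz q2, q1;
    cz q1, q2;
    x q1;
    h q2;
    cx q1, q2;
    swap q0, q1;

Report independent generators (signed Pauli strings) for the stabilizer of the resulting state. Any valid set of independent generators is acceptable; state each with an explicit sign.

The stabilizer group can be generated by +IIX, -ZII, +IZI, among other valid generating sets.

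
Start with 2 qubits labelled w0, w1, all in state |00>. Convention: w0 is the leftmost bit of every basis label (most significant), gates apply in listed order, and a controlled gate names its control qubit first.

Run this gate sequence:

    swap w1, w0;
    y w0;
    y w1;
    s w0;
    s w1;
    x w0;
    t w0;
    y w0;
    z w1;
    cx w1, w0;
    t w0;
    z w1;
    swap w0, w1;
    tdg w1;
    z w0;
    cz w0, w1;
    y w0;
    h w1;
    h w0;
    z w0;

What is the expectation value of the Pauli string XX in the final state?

In the final state, XX has expectation -1.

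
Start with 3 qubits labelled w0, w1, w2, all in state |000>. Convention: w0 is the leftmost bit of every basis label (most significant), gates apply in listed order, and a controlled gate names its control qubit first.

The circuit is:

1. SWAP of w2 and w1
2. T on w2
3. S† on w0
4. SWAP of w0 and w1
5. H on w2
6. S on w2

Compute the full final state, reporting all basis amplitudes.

The final amplitudes are sqrt(2)/2 on |000>, sqrt(2)*I/2 on |001>, and 0 on every other basis state.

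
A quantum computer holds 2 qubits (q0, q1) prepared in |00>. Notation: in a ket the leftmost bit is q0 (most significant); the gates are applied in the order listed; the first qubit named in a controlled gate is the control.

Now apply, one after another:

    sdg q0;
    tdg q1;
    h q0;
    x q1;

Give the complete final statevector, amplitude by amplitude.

The resulting statevector has amplitude 0 on |00>, sqrt(2)/2 on |01>, 0 on |10>, sqrt(2)/2 on |11>.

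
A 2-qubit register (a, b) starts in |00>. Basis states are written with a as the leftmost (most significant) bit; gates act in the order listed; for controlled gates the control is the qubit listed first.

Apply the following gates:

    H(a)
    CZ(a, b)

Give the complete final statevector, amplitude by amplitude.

After the circuit, the state carries amplitude sqrt(2)/2 on |00>, 0 on |01>, sqrt(2)/2 on |10>, 0 on |11>.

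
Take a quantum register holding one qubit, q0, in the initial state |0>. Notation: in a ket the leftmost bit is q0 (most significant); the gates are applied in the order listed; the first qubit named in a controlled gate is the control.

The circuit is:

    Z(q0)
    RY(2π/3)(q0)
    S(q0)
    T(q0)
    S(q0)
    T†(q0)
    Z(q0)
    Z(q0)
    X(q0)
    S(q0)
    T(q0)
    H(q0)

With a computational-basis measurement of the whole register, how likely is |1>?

A full measurement returns |1> with probability 1/2 - sqrt(6)/8.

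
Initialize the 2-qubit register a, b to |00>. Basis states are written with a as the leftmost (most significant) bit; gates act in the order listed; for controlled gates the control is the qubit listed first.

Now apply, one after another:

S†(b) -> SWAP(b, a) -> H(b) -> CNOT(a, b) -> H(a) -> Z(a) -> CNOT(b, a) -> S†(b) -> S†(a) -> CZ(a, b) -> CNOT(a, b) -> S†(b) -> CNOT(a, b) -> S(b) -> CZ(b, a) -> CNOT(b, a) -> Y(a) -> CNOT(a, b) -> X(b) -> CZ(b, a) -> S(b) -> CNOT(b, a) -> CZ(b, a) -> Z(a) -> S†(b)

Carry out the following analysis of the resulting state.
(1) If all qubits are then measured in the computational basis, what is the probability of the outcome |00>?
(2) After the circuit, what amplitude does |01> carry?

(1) The probability of measuring |00> is 1/4.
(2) The amplitude on |01> is -1/2.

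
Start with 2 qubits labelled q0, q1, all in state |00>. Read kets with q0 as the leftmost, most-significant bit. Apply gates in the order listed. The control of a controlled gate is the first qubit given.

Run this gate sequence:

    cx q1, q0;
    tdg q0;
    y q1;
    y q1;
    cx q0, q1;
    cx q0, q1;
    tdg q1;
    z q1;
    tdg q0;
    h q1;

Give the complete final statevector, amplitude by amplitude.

The final amplitudes are sqrt(2)/2 on |00>, sqrt(2)/2 on |01>, 0 on |10>, 0 on |11>. Key observation: the block from step 5 through step 6 cancels to the identity and can be dropped.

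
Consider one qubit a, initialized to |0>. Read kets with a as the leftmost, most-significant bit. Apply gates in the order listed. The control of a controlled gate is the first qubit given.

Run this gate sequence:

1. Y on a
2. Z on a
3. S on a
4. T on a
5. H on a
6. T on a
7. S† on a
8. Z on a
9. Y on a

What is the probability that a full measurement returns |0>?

The probability of measuring |0> is 1/2.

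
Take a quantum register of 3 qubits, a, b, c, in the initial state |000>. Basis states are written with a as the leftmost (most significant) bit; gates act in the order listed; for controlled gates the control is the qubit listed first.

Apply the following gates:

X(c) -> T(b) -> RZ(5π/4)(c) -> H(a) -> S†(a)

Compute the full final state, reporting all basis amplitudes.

The resulting statevector has amplitude sqrt(2)*exp(5*I*pi/8)/2 on |001>, sqrt(2)*exp(I*pi/8)/2 on |101>, and 0 on every other basis state.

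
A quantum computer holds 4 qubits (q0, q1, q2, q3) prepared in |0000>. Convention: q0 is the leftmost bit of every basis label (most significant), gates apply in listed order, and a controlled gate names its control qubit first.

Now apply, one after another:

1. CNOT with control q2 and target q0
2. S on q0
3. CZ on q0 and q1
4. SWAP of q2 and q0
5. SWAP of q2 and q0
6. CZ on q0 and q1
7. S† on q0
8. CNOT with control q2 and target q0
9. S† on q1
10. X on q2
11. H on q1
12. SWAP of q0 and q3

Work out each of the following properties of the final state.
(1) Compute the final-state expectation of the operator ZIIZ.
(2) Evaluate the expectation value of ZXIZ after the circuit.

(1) In the final state, ZIIZ has expectation 1. Key observation: gates 1-8 undo each other exactly, leaving only the rest of the circuit to track.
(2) The observable ZXIZ averages to 1.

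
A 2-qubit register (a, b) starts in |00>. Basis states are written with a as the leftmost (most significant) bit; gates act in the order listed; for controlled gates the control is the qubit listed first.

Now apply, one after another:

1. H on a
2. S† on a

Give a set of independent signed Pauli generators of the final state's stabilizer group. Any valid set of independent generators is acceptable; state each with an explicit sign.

The final state is stabilized by the group generated by -YI, +IZ; other independent generating sets are equally valid.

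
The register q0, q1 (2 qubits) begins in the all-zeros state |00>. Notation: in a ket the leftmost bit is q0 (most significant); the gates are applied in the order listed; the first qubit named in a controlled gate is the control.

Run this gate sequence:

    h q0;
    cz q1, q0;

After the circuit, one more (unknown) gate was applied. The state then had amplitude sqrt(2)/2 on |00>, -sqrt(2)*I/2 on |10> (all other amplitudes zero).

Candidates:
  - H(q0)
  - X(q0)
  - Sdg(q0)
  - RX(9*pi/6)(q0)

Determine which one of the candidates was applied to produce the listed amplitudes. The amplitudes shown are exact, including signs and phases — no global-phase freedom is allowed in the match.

The applied gate was Sdg(q0).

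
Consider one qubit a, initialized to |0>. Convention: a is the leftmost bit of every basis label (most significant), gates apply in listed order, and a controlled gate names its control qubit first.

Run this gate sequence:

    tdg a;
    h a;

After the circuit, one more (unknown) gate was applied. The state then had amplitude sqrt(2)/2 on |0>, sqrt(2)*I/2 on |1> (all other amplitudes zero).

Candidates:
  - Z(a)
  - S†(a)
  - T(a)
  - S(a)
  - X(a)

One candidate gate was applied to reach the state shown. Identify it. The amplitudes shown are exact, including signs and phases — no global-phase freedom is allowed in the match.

The unique candidate consistent with the amplitudes is S(a).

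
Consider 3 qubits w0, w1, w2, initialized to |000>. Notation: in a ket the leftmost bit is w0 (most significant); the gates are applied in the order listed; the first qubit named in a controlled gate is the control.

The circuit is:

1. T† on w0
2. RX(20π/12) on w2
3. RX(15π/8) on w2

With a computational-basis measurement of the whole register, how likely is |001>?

A full measurement returns |001> with probability -sqrt(sqrt(2) + 2)/8 + sqrt(6 - 3*sqrt(2))/8 + 1/2.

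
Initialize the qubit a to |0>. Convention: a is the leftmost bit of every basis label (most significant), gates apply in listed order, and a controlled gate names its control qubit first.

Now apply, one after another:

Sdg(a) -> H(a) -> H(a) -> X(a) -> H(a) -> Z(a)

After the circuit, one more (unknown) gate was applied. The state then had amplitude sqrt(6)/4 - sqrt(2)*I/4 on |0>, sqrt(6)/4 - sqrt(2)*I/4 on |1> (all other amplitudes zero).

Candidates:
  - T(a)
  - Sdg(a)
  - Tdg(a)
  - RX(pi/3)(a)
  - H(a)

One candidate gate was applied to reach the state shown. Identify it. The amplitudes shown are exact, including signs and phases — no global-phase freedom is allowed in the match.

It was RX(pi/3)(a) that produced the state shown. Key observation: gates 3-6 undo each other exactly, leaving only the rest of the circuit to track.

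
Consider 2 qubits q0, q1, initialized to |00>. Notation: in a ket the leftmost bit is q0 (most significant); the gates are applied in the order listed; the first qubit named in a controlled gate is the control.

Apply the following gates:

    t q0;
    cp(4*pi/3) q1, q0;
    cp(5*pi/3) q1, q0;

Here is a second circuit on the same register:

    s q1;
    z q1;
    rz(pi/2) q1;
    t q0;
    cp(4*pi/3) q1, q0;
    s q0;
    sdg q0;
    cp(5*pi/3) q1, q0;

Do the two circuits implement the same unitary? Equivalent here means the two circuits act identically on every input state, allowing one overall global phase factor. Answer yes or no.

Yes — the two circuits implement the same unitary up to a global phase.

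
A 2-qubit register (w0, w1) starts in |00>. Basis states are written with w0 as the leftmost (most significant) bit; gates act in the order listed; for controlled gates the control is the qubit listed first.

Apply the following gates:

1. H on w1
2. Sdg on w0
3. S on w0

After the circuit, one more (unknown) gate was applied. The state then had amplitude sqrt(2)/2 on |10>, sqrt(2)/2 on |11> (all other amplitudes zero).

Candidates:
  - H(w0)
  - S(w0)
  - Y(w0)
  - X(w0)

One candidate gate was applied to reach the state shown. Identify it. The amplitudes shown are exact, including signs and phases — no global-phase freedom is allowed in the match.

The unique candidate consistent with the amplitudes is X(w0).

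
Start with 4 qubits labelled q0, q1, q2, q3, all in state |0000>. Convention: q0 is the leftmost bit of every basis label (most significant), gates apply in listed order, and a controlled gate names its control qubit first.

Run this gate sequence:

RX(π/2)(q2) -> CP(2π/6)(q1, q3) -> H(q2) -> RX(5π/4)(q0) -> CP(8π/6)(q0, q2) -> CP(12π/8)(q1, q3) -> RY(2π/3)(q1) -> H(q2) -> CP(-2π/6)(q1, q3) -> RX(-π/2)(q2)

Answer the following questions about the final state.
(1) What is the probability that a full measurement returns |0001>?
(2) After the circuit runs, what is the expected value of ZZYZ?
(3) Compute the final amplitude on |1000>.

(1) Outcome |0001> occurs with probability 0.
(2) The observable ZZYZ averages to sqrt(3)*(sqrt(2) + 2)/16.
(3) The amplitude on |1000> is sqrt(sqrt(2) + 2)*(-I + exp(5*I*pi/6))/8.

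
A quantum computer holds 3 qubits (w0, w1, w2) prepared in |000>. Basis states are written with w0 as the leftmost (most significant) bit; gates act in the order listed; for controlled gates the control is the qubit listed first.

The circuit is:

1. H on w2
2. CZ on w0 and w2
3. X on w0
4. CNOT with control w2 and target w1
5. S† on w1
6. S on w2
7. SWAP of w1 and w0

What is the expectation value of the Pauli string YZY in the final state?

The observable YZY averages to 1.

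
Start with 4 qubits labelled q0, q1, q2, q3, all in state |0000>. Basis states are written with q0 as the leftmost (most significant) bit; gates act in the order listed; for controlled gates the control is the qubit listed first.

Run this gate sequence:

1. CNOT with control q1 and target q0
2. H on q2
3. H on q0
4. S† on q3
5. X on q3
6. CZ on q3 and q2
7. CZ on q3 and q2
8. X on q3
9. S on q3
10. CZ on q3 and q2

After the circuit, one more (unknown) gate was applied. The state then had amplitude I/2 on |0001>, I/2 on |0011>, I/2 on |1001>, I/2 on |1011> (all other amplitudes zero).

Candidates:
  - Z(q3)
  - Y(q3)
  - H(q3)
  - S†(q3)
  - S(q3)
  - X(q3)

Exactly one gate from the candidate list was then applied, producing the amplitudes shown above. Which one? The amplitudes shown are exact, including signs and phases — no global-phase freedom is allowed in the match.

The applied gate was Y(q3). Key observation: steps 4-9 multiply out to the identity, so the circuit reduces to the remaining gates.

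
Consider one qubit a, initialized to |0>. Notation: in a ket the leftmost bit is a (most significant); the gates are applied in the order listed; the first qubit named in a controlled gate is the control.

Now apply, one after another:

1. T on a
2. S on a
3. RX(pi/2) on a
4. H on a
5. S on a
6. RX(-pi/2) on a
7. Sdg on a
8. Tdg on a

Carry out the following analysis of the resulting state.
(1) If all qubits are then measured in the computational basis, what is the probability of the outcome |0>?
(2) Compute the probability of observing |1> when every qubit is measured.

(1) A full measurement returns |0> with probability 1/2.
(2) A full measurement returns |1> with probability 1/2.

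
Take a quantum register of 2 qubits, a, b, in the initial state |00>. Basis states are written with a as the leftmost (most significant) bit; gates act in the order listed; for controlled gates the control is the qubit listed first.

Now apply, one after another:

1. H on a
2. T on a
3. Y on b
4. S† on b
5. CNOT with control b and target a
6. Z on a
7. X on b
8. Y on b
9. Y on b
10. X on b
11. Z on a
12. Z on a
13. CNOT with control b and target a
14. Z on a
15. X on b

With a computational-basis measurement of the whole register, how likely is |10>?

The probability of measuring |10> is 1/2.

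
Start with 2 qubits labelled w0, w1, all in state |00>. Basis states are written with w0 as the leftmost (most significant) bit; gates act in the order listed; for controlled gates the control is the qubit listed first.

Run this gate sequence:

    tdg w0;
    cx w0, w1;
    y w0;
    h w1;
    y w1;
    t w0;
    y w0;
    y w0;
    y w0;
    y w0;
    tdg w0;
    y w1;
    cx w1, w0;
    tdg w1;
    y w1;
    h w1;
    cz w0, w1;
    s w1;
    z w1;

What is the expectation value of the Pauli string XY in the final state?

The observable XY averages to sqrt(2)/2. Key observation: steps 5-12 multiply out to the identity, so the circuit reduces to the remaining gates.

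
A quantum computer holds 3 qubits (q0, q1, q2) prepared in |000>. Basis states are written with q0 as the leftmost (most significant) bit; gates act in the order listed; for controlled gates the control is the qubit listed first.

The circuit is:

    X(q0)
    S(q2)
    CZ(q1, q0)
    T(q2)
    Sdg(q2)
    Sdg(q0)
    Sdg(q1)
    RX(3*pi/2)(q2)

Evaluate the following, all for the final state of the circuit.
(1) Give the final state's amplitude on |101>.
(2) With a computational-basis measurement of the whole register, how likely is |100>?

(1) The final state's coefficient on |101> equals -sqrt(2)/2.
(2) A full measurement returns |100> with probability 1/2.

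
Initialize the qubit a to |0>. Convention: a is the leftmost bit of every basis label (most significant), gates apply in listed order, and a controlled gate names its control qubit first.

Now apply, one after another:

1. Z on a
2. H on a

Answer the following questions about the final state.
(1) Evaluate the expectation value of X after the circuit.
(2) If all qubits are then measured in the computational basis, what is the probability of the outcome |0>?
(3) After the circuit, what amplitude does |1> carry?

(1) In the final state, X has expectation 1.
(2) A full measurement returns |0> with probability 1/2.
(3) The amplitude on |1> is sqrt(2)/2.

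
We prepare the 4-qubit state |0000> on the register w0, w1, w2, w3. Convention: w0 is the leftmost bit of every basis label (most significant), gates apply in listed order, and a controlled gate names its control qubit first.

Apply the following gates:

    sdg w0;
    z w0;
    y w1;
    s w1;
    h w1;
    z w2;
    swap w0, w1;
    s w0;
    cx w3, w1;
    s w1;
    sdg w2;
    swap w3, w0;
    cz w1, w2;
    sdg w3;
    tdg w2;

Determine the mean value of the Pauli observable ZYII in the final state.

The observable ZYII averages to 0.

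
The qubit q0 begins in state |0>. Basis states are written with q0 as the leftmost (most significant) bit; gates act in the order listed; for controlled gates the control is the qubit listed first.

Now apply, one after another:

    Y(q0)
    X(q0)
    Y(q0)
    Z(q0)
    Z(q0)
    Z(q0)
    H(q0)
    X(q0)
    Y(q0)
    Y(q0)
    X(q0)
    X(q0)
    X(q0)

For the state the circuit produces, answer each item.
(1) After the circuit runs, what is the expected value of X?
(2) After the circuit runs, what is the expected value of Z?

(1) The observable X averages to -1.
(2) The observable Z averages to 0.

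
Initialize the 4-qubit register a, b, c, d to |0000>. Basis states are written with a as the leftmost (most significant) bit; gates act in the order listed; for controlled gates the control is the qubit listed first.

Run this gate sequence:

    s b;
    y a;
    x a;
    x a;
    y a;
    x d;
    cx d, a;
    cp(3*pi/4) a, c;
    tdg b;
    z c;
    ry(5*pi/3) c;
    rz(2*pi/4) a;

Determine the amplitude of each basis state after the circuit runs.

The resulting statevector has amplitude -sqrt(3)*exp(I*pi/4)/2 on |1001>, exp(I*pi/4)/2 on |1011>, and 0 on every other basis state. Key observation: steps 2-5 multiply out to the identity, so the circuit reduces to the remaining gates.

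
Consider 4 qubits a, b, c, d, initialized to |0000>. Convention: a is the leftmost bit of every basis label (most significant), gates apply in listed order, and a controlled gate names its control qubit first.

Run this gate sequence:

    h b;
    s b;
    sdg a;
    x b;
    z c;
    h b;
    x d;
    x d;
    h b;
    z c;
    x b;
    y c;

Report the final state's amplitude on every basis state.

The final amplitudes are sqrt(2)*I/2 on |0010>, -sqrt(2)/2 on |0110>, and 0 on every other basis state. Key observation: steps 4-11 multiply out to the identity, so the circuit reduces to the remaining gates.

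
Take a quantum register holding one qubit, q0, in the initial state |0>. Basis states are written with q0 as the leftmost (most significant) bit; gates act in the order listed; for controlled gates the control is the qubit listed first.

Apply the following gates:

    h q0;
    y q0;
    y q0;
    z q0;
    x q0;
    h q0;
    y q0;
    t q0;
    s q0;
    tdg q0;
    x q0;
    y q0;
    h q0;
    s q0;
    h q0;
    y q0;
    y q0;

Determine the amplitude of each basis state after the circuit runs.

The resulting statevector has amplitude 1/2 + I/2 on |0>, 1/2 - I/2 on |1>.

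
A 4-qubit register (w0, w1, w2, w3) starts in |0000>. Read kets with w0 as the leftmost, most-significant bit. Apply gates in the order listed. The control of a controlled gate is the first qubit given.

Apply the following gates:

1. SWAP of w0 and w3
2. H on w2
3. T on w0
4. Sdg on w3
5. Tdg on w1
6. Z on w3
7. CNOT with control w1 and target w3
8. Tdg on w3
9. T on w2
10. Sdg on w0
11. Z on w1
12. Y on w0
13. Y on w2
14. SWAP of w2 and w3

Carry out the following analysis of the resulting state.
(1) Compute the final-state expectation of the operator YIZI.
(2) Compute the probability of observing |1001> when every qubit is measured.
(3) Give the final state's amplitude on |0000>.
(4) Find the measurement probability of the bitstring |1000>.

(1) The expectation value of YIZI is 0.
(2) Outcome |1001> occurs with probability 1/2.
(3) |0000> carries amplitude 0 in the final state.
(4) The probability of measuring |1000> is 1/2.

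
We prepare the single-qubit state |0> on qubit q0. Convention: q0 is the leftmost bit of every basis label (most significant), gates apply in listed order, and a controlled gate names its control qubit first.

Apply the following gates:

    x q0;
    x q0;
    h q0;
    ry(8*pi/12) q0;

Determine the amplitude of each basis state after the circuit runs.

The final amplitudes are -sqrt(6)/4 + sqrt(2)/4 on |0>, sqrt(2)/4 + sqrt(6)/4 on |1>. Key observation: steps 1-2 multiply out to the identity, so the circuit reduces to the remaining gates.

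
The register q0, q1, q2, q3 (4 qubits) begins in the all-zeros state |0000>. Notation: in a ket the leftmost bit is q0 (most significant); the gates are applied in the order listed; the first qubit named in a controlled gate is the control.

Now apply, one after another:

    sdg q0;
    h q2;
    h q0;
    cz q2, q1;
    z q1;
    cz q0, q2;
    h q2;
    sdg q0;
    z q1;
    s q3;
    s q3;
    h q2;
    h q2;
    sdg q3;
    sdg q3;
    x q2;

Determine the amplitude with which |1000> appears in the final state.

The final state's coefficient on |1000> equals -sqrt(2)*I/2.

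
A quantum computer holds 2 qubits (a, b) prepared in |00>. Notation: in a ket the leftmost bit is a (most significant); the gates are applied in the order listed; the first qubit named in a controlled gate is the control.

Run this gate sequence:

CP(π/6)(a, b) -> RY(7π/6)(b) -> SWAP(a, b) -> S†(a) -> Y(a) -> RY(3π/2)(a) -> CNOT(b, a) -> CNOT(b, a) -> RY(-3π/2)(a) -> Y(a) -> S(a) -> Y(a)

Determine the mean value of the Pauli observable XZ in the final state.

In the final state, XZ has expectation 1/2. Key observation: gates 4-11 undo each other exactly, leaving only the rest of the circuit to track.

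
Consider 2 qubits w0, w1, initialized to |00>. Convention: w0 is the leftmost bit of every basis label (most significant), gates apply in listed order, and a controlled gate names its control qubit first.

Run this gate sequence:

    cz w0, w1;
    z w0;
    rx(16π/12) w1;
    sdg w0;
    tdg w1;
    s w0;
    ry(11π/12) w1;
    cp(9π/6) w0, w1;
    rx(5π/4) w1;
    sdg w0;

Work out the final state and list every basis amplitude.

After the circuit, the state carries amplitude (-3*sqrt(2) + sqrt(6) + 2*sqrt(3) + (-sqrt(6) - sqrt(2) + 2*sqrt(3) - 2*sqrt(3)*I - sqrt(6)*I - sqrt(2)*I)*exp(I*pi/4) - sqrt(6)*I + 2*sqrt(3)*I + 3*sqrt(2)*I)*exp(3*I*pi/4)/16 on |00>, (-6 - 3*sqrt(2) - sqrt(6) - 3*sqrt(2)*I - (-sqrt(2) + 2 + sqrt(6) - sqrt(6)*I + sqrt(2)*I + 2*I)*exp(I*pi/4) - sqrt(6)*I + 6*I)*exp(3*I*pi/4)/16 on |01>, 0 on |10>, 0 on |11>.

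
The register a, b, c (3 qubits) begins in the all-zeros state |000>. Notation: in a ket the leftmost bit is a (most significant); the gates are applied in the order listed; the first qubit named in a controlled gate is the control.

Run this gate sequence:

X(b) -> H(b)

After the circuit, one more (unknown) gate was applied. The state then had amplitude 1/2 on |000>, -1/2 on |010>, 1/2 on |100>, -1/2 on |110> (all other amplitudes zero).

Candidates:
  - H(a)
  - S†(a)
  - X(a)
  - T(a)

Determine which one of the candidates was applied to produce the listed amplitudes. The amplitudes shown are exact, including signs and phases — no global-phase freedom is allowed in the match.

The unique candidate consistent with the amplitudes is H(a).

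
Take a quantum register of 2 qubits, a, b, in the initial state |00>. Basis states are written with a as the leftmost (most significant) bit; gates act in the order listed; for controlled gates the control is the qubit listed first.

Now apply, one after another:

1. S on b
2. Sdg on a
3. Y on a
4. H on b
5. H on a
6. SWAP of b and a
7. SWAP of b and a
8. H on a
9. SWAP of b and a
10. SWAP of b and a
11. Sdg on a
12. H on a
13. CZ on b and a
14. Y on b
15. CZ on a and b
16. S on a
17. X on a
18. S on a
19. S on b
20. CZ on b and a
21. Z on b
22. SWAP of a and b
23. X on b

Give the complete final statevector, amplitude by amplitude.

The final amplitudes are 1/2 on |00>, 1/2 on |01>, -I/2 on |10>, I/2 on |11>.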